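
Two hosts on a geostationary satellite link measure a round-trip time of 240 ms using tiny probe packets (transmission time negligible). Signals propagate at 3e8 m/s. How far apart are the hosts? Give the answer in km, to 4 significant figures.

One-way propagation = RTT/2 = 120 ms.
d = s × t = 300000000 × 0.12 = 36000 km.

36000 km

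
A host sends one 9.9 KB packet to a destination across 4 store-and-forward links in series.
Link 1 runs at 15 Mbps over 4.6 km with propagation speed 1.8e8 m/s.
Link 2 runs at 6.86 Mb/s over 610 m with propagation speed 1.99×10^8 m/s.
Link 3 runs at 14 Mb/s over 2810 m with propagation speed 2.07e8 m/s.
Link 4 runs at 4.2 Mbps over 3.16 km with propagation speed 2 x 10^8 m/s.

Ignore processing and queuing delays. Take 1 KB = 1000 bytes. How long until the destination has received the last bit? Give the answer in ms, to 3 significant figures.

41.4 ms

L = 79200 bits.
Transmission delays (L/R per hop): 5.28, 11.5452, 5.65714, 18.8571 ms; sum = 41.3395 ms.
Propagation delays (d/s per hop): 0.0255556, 0.00306533, 0.0135749, 0.0158 ms; sum = 0.0579958 ms.
End-to-end = 41.4 ms.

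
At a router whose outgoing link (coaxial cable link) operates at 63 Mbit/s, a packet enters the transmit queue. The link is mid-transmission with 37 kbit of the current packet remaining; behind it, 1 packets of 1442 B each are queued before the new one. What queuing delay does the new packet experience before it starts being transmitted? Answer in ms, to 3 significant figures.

Each queued packet: L/R = 11536/63000000 = 0.183111 ms.
1 queued → 0.183111 ms.
Plus remaining 37000 bits of current packet: 0.587302 ms.
Queuing delay = 0.770 ms.

0.770 ms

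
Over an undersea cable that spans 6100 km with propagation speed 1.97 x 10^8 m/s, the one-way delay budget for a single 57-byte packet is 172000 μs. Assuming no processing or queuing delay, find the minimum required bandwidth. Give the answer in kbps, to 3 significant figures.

3.23 kbps

L = 456 bits.
Propagation delay = 6100000 / 197000000 = 30964.5 μs.
Transmission budget = 172000 − 30964.5 = 141036 μs.
R ≥ L / t_tx = 456 bits / 0.141036 s = 3.23 kbps.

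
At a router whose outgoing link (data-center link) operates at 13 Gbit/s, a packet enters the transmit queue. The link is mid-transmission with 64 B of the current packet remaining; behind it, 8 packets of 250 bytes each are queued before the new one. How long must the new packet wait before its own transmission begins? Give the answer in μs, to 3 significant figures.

Each queued packet: L/R = 2000/13000000000 = 0.153846 μs.
8 queued → 1.23077 μs.
Plus remaining 512 bits of current packet: 0.0393846 μs.
Queuing delay = 1.27 μs.

1.27 μs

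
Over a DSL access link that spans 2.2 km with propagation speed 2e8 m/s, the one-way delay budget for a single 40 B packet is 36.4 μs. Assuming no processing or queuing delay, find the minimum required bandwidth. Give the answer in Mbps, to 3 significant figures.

L = 320 bits.
Propagation delay = 2200 / 200000000 = 11 μs.
Transmission budget = 36.4 − 11 = 25.4 μs.
R ≥ L / t_tx = 320 bits / 2.54e-05 s = 12.6 Mbps.

12.6 Mbps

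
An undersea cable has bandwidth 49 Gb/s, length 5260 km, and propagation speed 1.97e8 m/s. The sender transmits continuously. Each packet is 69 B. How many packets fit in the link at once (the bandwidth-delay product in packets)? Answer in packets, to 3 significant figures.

2370000 packets

Propagation delay = 5260000 / 197000000 = 0.0267005 s.
BDP = R × t_prop = 49000000000 × 0.0267005 = 1308320000 bits.
In packets of 552 bits: 2370000 packets.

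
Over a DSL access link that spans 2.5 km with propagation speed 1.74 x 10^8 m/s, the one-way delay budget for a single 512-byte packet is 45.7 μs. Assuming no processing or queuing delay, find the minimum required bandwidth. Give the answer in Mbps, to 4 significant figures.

130.7 Mbps

L = 4096 bits.
Propagation delay = 2500 / 174000000 = 14.3678 μs.
Transmission budget = 45.7 − 14.3678 = 31.3322 μs.
R ≥ L / t_tx = 4096 bits / 3.13322e-05 s = 130.7 Mbps.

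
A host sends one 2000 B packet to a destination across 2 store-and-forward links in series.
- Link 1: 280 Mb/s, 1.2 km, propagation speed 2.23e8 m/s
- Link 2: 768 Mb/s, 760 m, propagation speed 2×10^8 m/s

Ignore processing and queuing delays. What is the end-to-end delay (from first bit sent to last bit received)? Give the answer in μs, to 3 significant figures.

87.2 μs

L = 2000 × 8 = 16000 bits.
Transmission delays (L/R per hop): 57.1429, 20.8333 μs; sum = 77.9762 μs.
Propagation delays (d/s per hop): 5.38117, 3.8 μs; sum = 9.18117 μs.
End-to-end = 87.2 μs.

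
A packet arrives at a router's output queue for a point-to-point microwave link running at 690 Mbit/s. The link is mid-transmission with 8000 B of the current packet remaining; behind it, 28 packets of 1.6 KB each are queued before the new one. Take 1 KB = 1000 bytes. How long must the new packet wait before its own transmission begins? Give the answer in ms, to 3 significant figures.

Each queued packet: L/R = 12800/690000000 = 0.0185507 ms.
28 queued → 0.51942 ms.
Plus remaining 64000 bits of current packet: 0.0927536 ms.
Queuing delay = 0.612 ms.

0.612 ms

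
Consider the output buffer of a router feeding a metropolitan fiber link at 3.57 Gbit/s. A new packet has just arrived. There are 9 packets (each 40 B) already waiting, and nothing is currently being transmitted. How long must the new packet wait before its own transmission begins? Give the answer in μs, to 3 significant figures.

0.807 μs

Each queued packet: L/R = 320/3570000000 = 0.0896359 μs.
9 queued → 0.806723 μs.
Queuing delay = 0.807 μs.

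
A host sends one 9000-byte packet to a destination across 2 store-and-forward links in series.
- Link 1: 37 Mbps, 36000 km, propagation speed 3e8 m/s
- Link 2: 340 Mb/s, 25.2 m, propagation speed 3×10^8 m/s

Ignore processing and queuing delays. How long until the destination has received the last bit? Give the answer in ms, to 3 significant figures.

122 ms

L = 9000 × 8 = 72000 bits.
Transmission delays (L/R per hop): 1.94595, 0.211765 ms; sum = 2.15771 ms.
Propagation delays (d/s per hop): 120, 8.4e-05 ms; sum = 120 ms.
End-to-end = 122 ms.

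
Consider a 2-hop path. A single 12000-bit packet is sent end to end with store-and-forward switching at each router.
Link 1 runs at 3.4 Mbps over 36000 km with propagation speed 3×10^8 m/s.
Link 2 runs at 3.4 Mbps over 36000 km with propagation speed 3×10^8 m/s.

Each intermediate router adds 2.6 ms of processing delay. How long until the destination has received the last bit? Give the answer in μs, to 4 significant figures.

249700 μs

Transmission delay per hop = L/R = 12000/3400000 = 3529.41 μs; 2 hops → 7058.82 μs.
Propagation delays (d/s per hop): 120000, 120000 μs; sum = 240000 μs.
Processing at 1 router(s): 1 × 2.6 ms = 2600 μs.
End-to-end = 249700 μs.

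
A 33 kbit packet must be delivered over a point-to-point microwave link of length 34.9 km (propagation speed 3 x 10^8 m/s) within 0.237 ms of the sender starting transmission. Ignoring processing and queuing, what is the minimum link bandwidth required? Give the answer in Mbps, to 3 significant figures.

273 Mbps

Propagation delay = 34900 / 300000000 = 0.116333 ms.
Transmission budget = 0.237 − 0.116333 = 0.120667 ms.
R ≥ L / t_tx = 33000 bits / 0.000120667 s = 273 Mbps.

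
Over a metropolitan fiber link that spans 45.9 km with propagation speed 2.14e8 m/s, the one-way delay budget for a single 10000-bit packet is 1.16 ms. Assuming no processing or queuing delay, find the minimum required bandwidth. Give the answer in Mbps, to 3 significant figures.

10.6 Mbps

Propagation delay = 45900 / 214000000 = 0.214486 ms.
Transmission budget = 1.16 − 0.214486 = 0.945514 ms.
R ≥ L / t_tx = 10000 bits / 0.000945514 s = 10.6 Mbps.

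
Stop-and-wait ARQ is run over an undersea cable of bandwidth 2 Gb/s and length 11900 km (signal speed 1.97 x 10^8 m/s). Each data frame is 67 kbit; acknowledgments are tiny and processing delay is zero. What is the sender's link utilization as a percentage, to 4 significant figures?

0.02772 %

t_tx = L/R = 67000/2000000000 = 3.35e-05 s.
t_prop = 11900000/197000000 = 0.0604061 s; RTT = 0.120812 s.
Cycle = t_tx + RTT = 0.120846 s.
Utilization = t_tx / cycle = 3.35e-05/0.120846 = 0.02772 %.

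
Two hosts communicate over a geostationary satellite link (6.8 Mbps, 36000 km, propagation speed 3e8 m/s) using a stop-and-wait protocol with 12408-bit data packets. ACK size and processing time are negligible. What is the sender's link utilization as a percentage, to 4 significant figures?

0.7546 %

t_tx = L/R = 12408/6800000 = 0.00182471 s.
t_prop = 36000000/300000000 = 0.12 s; RTT = 0.24 s.
Cycle = t_tx + RTT = 0.241825 s.
Utilization = t_tx / cycle = 0.00182471/0.241825 = 0.7546 %.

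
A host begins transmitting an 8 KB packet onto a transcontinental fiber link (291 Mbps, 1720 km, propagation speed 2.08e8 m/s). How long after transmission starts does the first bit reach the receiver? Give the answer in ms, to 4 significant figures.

8.269 ms

First bit experiences only propagation delay: d/s = 1720000/208000000 = 8.269 ms.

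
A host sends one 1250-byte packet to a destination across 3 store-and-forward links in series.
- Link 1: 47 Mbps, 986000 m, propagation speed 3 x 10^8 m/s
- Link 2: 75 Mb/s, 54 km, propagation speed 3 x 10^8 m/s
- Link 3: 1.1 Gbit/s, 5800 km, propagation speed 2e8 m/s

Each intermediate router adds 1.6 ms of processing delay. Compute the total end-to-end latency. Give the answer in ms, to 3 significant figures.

L = 1250 × 8 = 10000 bits.
Transmission delays (L/R per hop): 0.212766, 0.133333, 0.00909091 ms; sum = 0.35519 ms.
Propagation delays (d/s per hop): 3.28667, 0.18, 29 ms; sum = 32.4667 ms.
Processing at 2 router(s): 2 × 1.6 ms = 3.2 ms.
End-to-end = 36.0 ms.

36.0 ms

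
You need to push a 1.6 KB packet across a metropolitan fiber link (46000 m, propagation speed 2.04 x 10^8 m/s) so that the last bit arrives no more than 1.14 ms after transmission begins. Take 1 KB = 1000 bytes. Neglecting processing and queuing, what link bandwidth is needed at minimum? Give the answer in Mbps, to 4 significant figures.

14.00 Mbps

L = 12800 bits.
Propagation delay = 46000 / 204000000 = 0.22549 ms.
Transmission budget = 1.14 − 0.22549 = 0.91451 ms.
R ≥ L / t_tx = 12800 bits / 0.00091451 s = 14.00 Mbps.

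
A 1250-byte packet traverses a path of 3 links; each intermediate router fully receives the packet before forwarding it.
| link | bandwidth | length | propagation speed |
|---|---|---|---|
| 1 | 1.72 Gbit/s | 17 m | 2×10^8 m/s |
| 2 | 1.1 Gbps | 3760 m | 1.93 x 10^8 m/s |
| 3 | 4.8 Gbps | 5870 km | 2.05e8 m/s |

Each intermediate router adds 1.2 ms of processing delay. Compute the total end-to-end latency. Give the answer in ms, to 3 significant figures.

31.1 ms

L = 1250 × 8 = 10000 bits.
Transmission delays (L/R per hop): 0.00581395, 0.00909091, 0.00208333 ms; sum = 0.0169882 ms.
Propagation delays (d/s per hop): 8.5e-05, 0.0194819, 28.6341 ms; sum = 28.6537 ms.
Processing at 2 router(s): 2 × 1.2 ms = 2.4 ms.
End-to-end = 31.1 ms.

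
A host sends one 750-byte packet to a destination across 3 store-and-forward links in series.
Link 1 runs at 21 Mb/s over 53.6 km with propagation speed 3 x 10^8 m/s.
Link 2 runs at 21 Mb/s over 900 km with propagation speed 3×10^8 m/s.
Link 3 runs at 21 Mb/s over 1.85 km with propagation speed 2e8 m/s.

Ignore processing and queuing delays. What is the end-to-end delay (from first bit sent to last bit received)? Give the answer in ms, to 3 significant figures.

4.05 ms

L = 750 × 8 = 6000 bits.
Transmission delay per hop = L/R = 6000/21000000 = 0.285714 ms; 3 hops → 0.857143 ms.
Propagation delays (d/s per hop): 0.178667, 3, 0.00925 ms; sum = 3.18792 ms.
End-to-end = 4.05 ms.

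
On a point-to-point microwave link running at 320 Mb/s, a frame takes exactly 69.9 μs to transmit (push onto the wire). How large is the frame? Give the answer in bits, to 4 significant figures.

L = R × t_tx = 320000000 b/s × 6.99e-05 s = 22368 bits.

22370 bits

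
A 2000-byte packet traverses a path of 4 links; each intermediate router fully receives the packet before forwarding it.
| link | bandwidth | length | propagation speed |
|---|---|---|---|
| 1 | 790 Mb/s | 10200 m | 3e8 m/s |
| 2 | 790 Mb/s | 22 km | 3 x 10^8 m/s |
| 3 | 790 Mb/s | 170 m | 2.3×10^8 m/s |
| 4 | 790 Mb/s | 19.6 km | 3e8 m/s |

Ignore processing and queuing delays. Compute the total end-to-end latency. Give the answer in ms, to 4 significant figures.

L = 2000 × 8 = 16000 bits.
Transmission delay per hop = L/R = 16000/790000000 = 0.0202532 ms; 4 hops → 0.0810127 ms.
Propagation delays (d/s per hop): 0.034, 0.0733333, 0.00073913, 0.0653333 ms; sum = 0.173406 ms.
End-to-end = 0.2544 ms.

0.2544 ms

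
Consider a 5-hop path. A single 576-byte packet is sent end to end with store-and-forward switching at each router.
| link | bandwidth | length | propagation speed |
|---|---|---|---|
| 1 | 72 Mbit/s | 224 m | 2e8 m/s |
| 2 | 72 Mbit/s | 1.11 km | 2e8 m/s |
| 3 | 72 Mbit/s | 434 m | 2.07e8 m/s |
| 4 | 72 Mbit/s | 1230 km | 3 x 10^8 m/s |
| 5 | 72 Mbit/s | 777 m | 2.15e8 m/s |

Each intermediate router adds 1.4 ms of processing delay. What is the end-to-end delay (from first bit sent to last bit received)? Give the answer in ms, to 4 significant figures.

L = 576 × 8 = 4608 bits.
Transmission delay per hop = L/R = 4608/72000000 = 0.064 ms; 5 hops → 0.32 ms.
Propagation delays (d/s per hop): 0.00112, 0.00555, 0.00209662, 4.1, 0.00361395 ms; sum = 4.11238 ms.
Processing at 4 router(s): 4 × 1.4 ms = 5.6 ms.
End-to-end = 10.03 ms.

10.03 ms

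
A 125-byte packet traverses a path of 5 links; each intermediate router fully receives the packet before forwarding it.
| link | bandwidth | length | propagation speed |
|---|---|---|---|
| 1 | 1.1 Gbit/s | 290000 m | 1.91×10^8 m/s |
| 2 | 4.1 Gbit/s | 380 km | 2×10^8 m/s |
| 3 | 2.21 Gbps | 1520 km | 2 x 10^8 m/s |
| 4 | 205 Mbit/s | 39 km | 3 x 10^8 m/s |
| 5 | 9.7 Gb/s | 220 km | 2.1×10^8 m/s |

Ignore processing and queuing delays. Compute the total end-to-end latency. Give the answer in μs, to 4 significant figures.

L = 125 × 8 = 1000 bits.
Transmission delays (L/R per hop): 0.909091, 0.243902, 0.452489, 4.87805, 0.103093 μs; sum = 6.58662 μs.
Propagation delays (d/s per hop): 1518.32, 1900, 7600, 130, 1047.62 μs; sum = 12195.9 μs.
End-to-end = 12200 μs.

12200 μs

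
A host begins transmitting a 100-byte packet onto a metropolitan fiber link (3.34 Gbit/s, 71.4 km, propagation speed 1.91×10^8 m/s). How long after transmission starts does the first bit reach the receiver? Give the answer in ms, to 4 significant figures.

First bit experiences only propagation delay: d/s = 71400/191000000 = 0.3738 ms.

0.3738 ms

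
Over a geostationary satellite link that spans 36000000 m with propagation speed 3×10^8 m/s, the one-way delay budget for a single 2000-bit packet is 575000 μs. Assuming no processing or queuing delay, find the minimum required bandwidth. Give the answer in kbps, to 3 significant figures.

4.40 kbps

Propagation delay = 36000000 / 300000000 = 120000 μs.
Transmission budget = 575000 − 120000 = 455000 μs.
R ≥ L / t_tx = 2000 bits / 0.455 s = 4.40 kbps.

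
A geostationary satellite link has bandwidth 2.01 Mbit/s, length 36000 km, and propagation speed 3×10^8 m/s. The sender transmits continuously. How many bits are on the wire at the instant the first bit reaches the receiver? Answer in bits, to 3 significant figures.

241000 bits

Propagation delay = 36000000 / 300000000 = 0.12 s.
BDP = R × t_prop = 2.01e+06 × 0.12 = 241200 bits.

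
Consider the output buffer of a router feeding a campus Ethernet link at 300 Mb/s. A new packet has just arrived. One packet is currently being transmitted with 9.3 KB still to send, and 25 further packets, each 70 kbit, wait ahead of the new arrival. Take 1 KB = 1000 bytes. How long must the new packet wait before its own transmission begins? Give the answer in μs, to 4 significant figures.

6081 μs

Each queued packet: L/R = 70000/300000000 = 233.333 μs.
25 queued → 5833.33 μs.
Plus remaining 74400 bits of current packet: 248 μs.
Queuing delay = 6081 μs.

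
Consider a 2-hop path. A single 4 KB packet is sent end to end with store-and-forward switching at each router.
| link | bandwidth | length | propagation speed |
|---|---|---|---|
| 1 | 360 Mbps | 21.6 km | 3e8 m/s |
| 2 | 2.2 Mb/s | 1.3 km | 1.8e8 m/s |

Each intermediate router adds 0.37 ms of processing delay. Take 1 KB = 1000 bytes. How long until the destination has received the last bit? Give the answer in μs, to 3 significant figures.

15100 μs

L = 32000 bits.
Transmission delays (L/R per hop): 88.8889, 14545.5 μs; sum = 14634.3 μs.
Propagation delays (d/s per hop): 72, 7.22222 μs; sum = 79.2222 μs.
Processing at 1 router(s): 1 × 0.37 ms = 370 μs.
End-to-end = 15100 μs.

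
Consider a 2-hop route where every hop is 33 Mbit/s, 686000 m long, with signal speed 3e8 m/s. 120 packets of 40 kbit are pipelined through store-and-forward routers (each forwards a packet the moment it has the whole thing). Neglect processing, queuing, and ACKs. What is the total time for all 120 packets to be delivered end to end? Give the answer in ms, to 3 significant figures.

Per-hop transmission t_tx = L/R = 40000/33000000 = 1.21212 ms.
Per-hop propagation t_prop = 686000/300000000 = 2.28667 ms.
Pipeline fill: first packet needs 2·t_tx to clear all hops; remaining 119 packets each add one t_tx.
Total = (2+120-1)·t_tx + 2·t_prop = 121·1.21212 + 2·2.28667 = 151 ms.

151 ms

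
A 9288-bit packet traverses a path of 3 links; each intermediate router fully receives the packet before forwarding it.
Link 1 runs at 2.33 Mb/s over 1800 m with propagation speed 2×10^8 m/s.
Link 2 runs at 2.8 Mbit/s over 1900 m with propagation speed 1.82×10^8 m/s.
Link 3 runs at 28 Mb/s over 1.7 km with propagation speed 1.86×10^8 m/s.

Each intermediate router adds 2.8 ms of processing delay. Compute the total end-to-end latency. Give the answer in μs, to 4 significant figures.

13260 μs

Transmission delays (L/R per hop): 3986.27, 3317.14, 331.714 μs; sum = 7635.12 μs.
Propagation delays (d/s per hop): 9, 10.4396, 9.13978 μs; sum = 28.5793 μs.
Processing at 2 router(s): 2 × 2.8 ms = 5600 μs.
End-to-end = 13260 μs.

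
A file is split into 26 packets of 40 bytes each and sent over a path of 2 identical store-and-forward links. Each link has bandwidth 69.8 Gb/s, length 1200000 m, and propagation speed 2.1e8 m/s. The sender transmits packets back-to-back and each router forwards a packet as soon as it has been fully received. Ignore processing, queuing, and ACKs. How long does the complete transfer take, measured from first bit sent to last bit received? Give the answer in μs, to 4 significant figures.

Per-hop transmission t_tx = L/R = 320/69800000000 = 0.00458453 μs.
Per-hop propagation t_prop = 1200000/210000000 = 5714.29 μs.
Pipeline fill: first packet needs 2·t_tx to clear all hops; remaining 25 packets each add one t_tx.
Total = (2+26-1)·t_tx + 2·t_prop = 27·0.00458453 + 2·5714.29 = 11430 μs.

11430 μs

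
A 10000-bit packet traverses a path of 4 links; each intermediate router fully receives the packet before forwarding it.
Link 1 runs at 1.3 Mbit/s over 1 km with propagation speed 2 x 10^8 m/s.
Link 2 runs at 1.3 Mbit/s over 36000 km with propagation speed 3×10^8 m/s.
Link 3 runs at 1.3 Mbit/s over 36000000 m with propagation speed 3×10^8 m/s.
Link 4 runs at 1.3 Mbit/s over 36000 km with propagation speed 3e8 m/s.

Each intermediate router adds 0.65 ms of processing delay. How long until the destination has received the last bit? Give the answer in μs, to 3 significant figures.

393000 μs

Transmission delay per hop = L/R = 10000/1300000 = 7692.31 μs; 4 hops → 30769.2 μs.
Propagation delays (d/s per hop): 5, 120000, 120000, 120000 μs; sum = 360005 μs.
Processing at 3 router(s): 3 × 0.65 ms = 1950 μs.
End-to-end = 393000 μs.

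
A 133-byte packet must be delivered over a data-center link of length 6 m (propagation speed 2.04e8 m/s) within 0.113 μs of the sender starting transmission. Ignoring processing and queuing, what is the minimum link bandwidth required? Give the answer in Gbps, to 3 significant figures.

12.7 Gbps

L = 1064 bits.
Propagation delay = 6 / 204000000 = 0.0294118 μs.
Transmission budget = 0.113 − 0.0294118 = 0.0835882 μs.
R ≥ L / t_tx = 1064 bits / 8.35882e-08 s = 12.7 Gbps.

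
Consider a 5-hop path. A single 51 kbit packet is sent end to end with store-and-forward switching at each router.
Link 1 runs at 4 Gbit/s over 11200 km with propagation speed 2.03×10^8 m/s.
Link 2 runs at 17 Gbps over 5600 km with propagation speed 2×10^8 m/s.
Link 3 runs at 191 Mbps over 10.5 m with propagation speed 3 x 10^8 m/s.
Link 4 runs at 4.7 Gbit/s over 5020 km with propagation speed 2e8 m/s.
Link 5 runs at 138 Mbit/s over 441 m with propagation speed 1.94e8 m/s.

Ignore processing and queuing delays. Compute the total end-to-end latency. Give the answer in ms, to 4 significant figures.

L = 51000 bits.
Transmission delays (L/R per hop): 0.01275, 0.003, 0.267016, 0.0108511, 0.369565 ms; sum = 0.663182 ms.
Propagation delays (d/s per hop): 55.1724, 28, 3.5e-05, 25.1, 0.0022732 ms; sum = 108.275 ms.
End-to-end = 108.9 ms.

108.9 ms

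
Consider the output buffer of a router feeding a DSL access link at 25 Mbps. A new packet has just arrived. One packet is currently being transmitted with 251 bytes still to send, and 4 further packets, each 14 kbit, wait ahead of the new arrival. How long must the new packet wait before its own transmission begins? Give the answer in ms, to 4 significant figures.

Each queued packet: L/R = 14000/25000000 = 0.56 ms.
4 queued → 2.24 ms.
Plus remaining 2008 bits of current packet: 0.08032 ms.
Queuing delay = 2.320 ms.

2.320 ms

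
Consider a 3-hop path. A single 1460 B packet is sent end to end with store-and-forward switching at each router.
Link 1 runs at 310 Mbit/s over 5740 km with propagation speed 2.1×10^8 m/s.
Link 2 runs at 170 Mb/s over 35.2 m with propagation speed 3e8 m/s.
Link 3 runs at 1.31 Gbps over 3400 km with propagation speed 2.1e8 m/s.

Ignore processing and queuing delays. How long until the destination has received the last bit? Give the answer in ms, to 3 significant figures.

L = 1460 × 8 = 11680 bits.
Transmission delays (L/R per hop): 0.0376774, 0.0687059, 0.00891603 ms; sum = 0.115299 ms.
Propagation delays (d/s per hop): 27.3333, 0.000117333, 16.1905 ms; sum = 43.5239 ms.
End-to-end = 43.6 ms.

43.6 ms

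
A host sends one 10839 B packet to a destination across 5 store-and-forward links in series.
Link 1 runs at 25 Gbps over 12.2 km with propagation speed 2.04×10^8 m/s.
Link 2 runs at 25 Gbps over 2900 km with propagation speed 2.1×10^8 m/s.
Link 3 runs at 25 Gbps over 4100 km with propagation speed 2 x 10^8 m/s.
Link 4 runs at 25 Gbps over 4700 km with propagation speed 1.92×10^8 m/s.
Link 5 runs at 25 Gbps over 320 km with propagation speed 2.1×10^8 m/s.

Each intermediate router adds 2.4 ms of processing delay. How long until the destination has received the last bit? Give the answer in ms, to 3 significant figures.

70.0 ms

L = 10839 × 8 = 86712 bits.
Transmission delay per hop = L/R = 86712/25000000000 = 0.00346848 ms; 5 hops → 0.0173424 ms.
Propagation delays (d/s per hop): 0.0598039, 13.8095, 20.5, 24.4792, 1.52381 ms; sum = 60.3723 ms.
Processing at 4 router(s): 4 × 2.4 ms = 9.6 ms.
End-to-end = 70.0 ms.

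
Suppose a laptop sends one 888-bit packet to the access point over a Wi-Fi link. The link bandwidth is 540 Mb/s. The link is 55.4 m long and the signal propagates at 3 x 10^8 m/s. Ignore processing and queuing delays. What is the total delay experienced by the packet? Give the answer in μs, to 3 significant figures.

1.83 μs

Transmission delay = L/R = 888 / 540000000 = 1.64444 μs.
Propagation delay = d/s = 55.4 m / 300000000 m/s = 0.184667 μs.
Total = 1.83 μs.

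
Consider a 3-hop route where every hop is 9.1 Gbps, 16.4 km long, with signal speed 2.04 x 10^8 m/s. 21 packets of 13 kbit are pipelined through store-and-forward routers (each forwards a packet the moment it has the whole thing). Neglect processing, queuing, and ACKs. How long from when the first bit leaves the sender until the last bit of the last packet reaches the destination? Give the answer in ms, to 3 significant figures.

Per-hop transmission t_tx = L/R = 13000/9100000000 = 0.00142857 ms.
Per-hop propagation t_prop = 16400/204000000 = 0.0803922 ms.
Pipeline fill: first packet needs 3·t_tx to clear all hops; remaining 20 packets each add one t_tx.
Total = (3+21-1)·t_tx + 3·t_prop = 23·0.00142857 + 3·0.0803922 = 0.274 ms.

0.274 ms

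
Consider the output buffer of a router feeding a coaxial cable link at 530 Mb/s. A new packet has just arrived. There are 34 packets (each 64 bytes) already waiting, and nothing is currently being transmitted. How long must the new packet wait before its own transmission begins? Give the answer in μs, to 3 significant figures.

Each queued packet: L/R = 512/530000000 = 0.966038 μs.
34 queued → 32.8453 μs.
Queuing delay = 32.8 μs.

32.8 μs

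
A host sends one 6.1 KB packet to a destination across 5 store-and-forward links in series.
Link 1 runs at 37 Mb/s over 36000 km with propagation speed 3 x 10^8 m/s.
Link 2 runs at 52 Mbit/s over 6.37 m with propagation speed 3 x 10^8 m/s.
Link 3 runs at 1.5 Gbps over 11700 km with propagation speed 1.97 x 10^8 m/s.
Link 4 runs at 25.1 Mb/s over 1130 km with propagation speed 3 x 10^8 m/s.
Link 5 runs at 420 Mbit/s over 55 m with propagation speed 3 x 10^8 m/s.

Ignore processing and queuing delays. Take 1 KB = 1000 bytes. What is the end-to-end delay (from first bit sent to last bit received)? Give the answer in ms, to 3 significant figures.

L = 48800 bits.
Transmission delays (L/R per hop): 1.31892, 0.938462, 0.0325333, 1.94422, 0.11619 ms; sum = 4.35033 ms.
Propagation delays (d/s per hop): 120, 2.12333e-05, 59.3909, 3.76667, 0.000183333 ms; sum = 183.158 ms.
End-to-end = 188 ms.

188 ms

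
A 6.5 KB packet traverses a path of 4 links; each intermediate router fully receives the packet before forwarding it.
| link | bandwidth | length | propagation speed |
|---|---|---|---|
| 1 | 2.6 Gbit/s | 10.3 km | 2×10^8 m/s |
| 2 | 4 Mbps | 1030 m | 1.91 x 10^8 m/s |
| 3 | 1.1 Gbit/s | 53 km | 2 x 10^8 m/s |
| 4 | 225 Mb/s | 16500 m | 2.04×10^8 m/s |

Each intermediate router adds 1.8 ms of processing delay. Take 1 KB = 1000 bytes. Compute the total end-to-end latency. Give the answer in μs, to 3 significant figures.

19100 μs

L = 52000 bits.
Transmission delays (L/R per hop): 20, 13000, 47.2727, 231.111 μs; sum = 13298.4 μs.
Propagation delays (d/s per hop): 51.5, 5.39267, 265, 80.8824 μs; sum = 402.775 μs.
Processing at 3 router(s): 3 × 1.8 ms = 5400 μs.
End-to-end = 19100 μs.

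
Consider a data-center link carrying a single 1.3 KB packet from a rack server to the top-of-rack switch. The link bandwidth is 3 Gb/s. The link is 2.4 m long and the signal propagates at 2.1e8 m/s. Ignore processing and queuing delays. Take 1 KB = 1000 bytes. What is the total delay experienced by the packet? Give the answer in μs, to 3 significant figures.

L = 10400 bits.
Transmission delay = L/R = 10400 / 3000000000 = 3.46667 μs.
Propagation delay = d/s = 2.4 m / 210000000 m/s = 0.0114286 μs.
Total = 3.48 μs.

3.48 μs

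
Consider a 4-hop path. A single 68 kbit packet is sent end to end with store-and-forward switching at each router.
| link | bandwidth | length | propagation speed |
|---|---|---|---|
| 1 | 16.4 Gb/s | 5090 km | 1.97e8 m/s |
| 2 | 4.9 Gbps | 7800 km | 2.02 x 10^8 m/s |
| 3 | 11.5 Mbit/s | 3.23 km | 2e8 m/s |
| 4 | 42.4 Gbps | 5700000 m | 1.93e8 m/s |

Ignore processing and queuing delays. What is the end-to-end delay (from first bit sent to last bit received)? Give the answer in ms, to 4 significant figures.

99.93 ms

L = 68000 bits.
Transmission delays (L/R per hop): 0.00414634, 0.0138776, 5.91304, 0.00160377 ms; sum = 5.93267 ms.
Propagation delays (d/s per hop): 25.8376, 38.6139, 0.01615, 29.5337 ms; sum = 94.0013 ms.
End-to-end = 99.93 ms.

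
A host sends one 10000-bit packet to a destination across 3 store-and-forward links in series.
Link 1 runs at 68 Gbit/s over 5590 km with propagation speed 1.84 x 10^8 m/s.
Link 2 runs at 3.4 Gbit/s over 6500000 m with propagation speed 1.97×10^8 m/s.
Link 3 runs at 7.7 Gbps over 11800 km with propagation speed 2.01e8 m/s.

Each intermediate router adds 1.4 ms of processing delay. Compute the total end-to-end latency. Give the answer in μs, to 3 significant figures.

125000 μs

Transmission delays (L/R per hop): 0.147059, 2.94118, 1.2987 μs; sum = 4.38694 μs.
Propagation delays (d/s per hop): 30380.4, 32994.9, 58706.5 μs; sum = 122082 μs.
Processing at 2 router(s): 2 × 1.4 ms = 2800 μs.
End-to-end = 125000 μs.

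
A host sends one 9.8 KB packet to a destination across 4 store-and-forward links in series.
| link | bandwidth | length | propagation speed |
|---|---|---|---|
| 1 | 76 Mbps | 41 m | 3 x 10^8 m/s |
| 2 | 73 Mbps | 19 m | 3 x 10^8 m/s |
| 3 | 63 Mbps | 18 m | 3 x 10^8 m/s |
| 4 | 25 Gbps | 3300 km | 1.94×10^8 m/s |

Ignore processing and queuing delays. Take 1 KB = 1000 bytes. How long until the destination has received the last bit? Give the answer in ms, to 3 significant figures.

20.4 ms

L = 78400 bits.
Transmission delays (L/R per hop): 1.03158, 1.07397, 1.24444, 0.003136 ms; sum = 3.35313 ms.
Propagation delays (d/s per hop): 0.000136667, 6.33333e-05, 6e-05, 17.0103 ms; sum = 17.0106 ms.
End-to-end = 20.4 ms.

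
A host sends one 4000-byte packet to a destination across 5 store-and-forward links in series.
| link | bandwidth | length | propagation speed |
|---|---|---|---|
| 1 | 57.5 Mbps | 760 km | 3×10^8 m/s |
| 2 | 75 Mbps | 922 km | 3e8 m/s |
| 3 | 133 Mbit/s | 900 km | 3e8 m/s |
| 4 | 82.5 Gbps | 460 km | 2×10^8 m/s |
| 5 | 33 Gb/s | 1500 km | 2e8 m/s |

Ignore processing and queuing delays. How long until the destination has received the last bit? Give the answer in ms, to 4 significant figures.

L = 4000 × 8 = 32000 bits.
Transmission delays (L/R per hop): 0.556522, 0.426667, 0.240602, 0.000387879, 0.000969697 ms; sum = 1.22515 ms.
Propagation delays (d/s per hop): 2.53333, 3.07333, 3, 2.3, 7.5 ms; sum = 18.4067 ms.
End-to-end = 19.63 ms.

19.63 ms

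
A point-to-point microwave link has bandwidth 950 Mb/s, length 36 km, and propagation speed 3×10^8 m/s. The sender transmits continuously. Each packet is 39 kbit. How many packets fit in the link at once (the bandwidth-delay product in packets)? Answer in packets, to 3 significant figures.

Propagation delay = 36000 / 300000000 = 0.00012 s.
BDP = R × t_prop = 950000000 × 0.00012 = 114000 bits.
In packets of 39000 bits: 2.92 packets.

2.92 packets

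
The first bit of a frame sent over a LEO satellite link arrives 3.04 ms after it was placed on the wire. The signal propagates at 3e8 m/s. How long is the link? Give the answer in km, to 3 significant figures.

d = s × t_prop = 300000000 × 0.00304 = 912 km.

912 km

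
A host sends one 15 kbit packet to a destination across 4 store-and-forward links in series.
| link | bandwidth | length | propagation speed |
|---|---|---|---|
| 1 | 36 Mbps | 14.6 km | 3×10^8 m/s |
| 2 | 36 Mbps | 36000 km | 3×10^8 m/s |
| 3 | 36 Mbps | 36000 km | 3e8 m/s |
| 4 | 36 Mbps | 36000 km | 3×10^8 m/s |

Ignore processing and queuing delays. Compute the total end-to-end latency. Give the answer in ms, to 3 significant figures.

362 ms

L = 15000 bits.
Transmission delay per hop = L/R = 15000/36000000 = 0.416667 ms; 4 hops → 1.66667 ms.
Propagation delays (d/s per hop): 0.0486667, 120, 120, 120 ms; sum = 360.049 ms.
End-to-end = 362 ms.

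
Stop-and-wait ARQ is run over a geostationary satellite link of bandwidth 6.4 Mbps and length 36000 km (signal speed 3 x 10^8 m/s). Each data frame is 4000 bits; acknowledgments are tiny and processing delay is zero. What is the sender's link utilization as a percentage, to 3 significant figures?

t_tx = L/R = 4000/6400000 = 0.000625 s.
t_prop = 36000000/300000000 = 0.12 s; RTT = 0.24 s.
Cycle = t_tx + RTT = 0.240625 s.
Utilization = t_tx / cycle = 0.000625/0.240625 = 0.260 %.

0.260 %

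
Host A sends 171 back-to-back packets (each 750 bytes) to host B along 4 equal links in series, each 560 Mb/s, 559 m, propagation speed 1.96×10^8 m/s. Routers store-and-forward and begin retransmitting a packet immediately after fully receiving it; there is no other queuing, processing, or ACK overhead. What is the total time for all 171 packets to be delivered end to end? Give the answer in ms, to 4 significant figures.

1.876 ms

Per-hop transmission t_tx = L/R = 6000/560000000 = 0.0107143 ms.
Per-hop propagation t_prop = 559/196000000 = 0.00285204 ms.
Pipeline fill: first packet needs 4·t_tx to clear all hops; remaining 170 packets each add one t_tx.
Total = (4+171-1)·t_tx + 4·t_prop = 174·0.0107143 + 4·0.00285204 = 1.876 ms.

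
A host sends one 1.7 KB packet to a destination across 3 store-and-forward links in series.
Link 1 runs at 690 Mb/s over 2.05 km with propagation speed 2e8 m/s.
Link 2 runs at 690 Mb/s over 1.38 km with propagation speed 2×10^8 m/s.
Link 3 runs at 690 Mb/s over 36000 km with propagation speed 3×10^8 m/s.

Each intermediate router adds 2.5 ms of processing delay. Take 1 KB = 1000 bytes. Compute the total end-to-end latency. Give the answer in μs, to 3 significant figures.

125000 μs

L = 13600 bits.
Transmission delay per hop = L/R = 13600/690000000 = 19.7101 μs; 3 hops → 59.1304 μs.
Propagation delays (d/s per hop): 10.25, 6.9, 120000 μs; sum = 120017 μs.
Processing at 2 router(s): 2 × 2.5 ms = 5000 μs.
End-to-end = 125000 μs.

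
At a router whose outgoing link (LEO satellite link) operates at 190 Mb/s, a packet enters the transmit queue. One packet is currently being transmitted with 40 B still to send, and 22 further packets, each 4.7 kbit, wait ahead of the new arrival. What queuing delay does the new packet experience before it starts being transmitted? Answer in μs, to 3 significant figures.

546 μs

Each queued packet: L/R = 4700/190000000 = 24.7368 μs.
22 queued → 544.211 μs.
Plus remaining 320 bits of current packet: 1.68421 μs.
Queuing delay = 546 μs.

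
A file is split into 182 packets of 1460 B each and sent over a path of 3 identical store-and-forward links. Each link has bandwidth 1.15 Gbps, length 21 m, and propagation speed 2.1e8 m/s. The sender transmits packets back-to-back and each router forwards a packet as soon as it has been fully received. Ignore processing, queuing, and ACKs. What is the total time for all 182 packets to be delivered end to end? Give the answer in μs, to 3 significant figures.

Per-hop transmission t_tx = L/R = 11680/1150000000 = 10.1565 μs.
Per-hop propagation t_prop = 21/210000000 = 0.1 μs.
Pipeline fill: first packet needs 3·t_tx to clear all hops; remaining 181 packets each add one t_tx.
Total = (3+182-1)·t_tx + 3·t_prop = 184·10.1565 + 3·0.1 = 1870 μs.

1870 μs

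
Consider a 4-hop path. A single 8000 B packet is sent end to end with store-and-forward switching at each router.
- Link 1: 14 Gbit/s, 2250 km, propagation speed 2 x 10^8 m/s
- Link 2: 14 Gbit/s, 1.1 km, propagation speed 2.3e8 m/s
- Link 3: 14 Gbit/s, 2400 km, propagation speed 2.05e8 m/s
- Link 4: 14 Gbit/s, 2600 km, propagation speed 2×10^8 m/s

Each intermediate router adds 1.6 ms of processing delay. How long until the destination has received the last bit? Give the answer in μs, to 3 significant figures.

40800 μs

L = 8000 × 8 = 64000 bits.
Transmission delay per hop = L/R = 64000/14000000000 = 4.57143 μs; 4 hops → 18.2857 μs.
Propagation delays (d/s per hop): 11250, 4.78261, 11707.3, 13000 μs; sum = 35962.1 μs.
Processing at 3 router(s): 3 × 1.6 ms = 4800 μs.
End-to-end = 40800 μs.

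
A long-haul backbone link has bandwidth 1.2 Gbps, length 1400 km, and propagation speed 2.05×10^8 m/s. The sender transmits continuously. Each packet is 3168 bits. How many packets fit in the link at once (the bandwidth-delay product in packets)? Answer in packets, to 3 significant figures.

2590 packets

Propagation delay = 1400000 / 2.05e+08 = 0.00682927 s.
BDP = R × t_prop = 1200000000 × 0.00682927 = 8195120 bits.
In packets of 3168 bits: 2590 packets.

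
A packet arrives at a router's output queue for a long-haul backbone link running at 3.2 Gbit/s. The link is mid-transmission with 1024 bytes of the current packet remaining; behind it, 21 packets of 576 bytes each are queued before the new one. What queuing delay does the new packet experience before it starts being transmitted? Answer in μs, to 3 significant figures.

Each queued packet: L/R = 4608/3200000000 = 1.44 μs.
21 queued → 30.24 μs.
Plus remaining 8192 bits of current packet: 2.56 μs.
Queuing delay = 32.8 μs.

32.8 μs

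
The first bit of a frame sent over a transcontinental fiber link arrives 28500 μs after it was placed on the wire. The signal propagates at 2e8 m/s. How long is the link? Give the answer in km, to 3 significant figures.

5700 km

d = s × t_prop = 200000000 × 0.0285 = 5700 km.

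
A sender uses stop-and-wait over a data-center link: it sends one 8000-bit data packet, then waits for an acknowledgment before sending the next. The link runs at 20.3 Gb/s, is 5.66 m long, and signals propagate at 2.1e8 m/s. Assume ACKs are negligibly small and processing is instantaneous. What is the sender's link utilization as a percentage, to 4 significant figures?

87.97 %

t_tx = L/R = 8000/20300000000 = 3.94089e-07 s.
t_prop = 5.66/210000000 = 2.69524e-08 s; RTT = 5.39048e-08 s.
Cycle = t_tx + RTT = 4.47993e-07 s.
Utilization = t_tx / cycle = 3.94089e-07/4.47993e-07 = 87.97 %.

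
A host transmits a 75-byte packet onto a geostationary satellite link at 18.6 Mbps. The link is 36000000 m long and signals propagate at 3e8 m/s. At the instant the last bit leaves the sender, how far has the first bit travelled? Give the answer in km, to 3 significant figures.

t_tx = L/R = 600/18600000 = 3.22581e-05 s.
Distance = s × t_tx = 300000000 × 3.22581e-05 = 9.68 km.

9.68 km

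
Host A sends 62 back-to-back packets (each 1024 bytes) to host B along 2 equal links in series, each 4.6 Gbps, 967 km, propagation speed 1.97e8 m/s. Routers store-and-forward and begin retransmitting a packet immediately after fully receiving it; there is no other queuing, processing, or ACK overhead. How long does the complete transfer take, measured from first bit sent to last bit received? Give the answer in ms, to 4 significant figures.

Per-hop transmission t_tx = L/R = 8192/4600000000 = 0.00178087 ms.
Per-hop propagation t_prop = 967000/197000000 = 4.90863 ms.
Pipeline fill: first packet needs 2·t_tx to clear all hops; remaining 61 packets each add one t_tx.
Total = (2+62-1)·t_tx + 2·t_prop = 63·0.00178087 + 2·4.90863 = 9.929 ms.

9.929 ms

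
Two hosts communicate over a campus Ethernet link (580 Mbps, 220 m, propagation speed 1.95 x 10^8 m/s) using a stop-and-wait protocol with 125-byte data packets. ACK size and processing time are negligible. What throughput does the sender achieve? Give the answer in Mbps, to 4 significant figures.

t_tx = L/R = 1000/580000000 = 1.72414e-06 s.
t_prop = 220/195000000 = 1.12821e-06 s; RTT = 2.25641e-06 s.
Cycle = t_tx + RTT = 3.98055e-06 s.
Throughput = L / cycle = 1000 / 3.98055e-06 = 251.2 Mbps.

251.2 Mbps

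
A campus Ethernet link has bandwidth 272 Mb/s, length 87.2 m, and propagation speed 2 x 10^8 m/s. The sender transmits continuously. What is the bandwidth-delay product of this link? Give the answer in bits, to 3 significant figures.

Propagation delay = 87.2 / 200000000 = 4.36e-07 s.
BDP = R × t_prop = 272000000 × 4.36e-07 = 118.592 bits.

119 bits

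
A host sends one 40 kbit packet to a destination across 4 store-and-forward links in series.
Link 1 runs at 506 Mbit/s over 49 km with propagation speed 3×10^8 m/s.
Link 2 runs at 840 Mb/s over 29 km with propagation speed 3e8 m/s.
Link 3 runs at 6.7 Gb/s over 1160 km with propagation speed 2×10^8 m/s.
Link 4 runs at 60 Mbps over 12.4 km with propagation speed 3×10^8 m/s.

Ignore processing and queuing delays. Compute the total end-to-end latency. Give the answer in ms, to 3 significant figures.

L = 40000 bits.
Transmission delays (L/R per hop): 0.0790514, 0.047619, 0.00597015, 0.666667 ms; sum = 0.799307 ms.
Propagation delays (d/s per hop): 0.163333, 0.0966667, 5.8, 0.0413333 ms; sum = 6.10133 ms.
End-to-end = 6.90 ms.

6.90 ms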